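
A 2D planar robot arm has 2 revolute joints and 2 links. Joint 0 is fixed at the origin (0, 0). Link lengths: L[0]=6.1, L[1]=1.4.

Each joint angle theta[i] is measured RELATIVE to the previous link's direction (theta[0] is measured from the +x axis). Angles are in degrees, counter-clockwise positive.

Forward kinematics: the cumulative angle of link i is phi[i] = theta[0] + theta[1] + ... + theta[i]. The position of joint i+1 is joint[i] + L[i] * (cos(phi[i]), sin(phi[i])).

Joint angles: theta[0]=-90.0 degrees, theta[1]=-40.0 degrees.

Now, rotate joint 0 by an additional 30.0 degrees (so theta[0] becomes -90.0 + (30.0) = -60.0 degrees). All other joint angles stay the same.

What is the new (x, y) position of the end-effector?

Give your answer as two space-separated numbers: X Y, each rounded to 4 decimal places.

joint[0] = (0.0000, 0.0000)  (base)
link 0: phi[0] = -60 = -60 deg
  cos(-60 deg) = 0.5000, sin(-60 deg) = -0.8660
  joint[1] = (0.0000, 0.0000) + 6.1 * (0.5000, -0.8660) = (0.0000 + 3.0500, 0.0000 + -5.2828) = (3.0500, -5.2828)
link 1: phi[1] = -60 + -40 = -100 deg
  cos(-100 deg) = -0.1736, sin(-100 deg) = -0.9848
  joint[2] = (3.0500, -5.2828) + 1.4 * (-0.1736, -0.9848) = (3.0500 + -0.2431, -5.2828 + -1.3787) = (2.8069, -6.6615)
End effector: (2.8069, -6.6615)

Answer: 2.8069 -6.6615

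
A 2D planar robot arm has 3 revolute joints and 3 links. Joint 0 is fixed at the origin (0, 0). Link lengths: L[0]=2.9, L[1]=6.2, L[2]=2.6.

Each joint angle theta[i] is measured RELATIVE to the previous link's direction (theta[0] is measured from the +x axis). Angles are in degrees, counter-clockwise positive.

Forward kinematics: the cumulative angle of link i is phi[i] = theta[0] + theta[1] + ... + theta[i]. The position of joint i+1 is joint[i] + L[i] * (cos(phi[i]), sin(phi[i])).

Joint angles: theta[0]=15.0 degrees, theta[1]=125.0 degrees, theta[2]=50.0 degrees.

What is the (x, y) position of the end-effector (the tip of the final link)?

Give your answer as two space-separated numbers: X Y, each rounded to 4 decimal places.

joint[0] = (0.0000, 0.0000)  (base)
link 0: phi[0] = 15 = 15 deg
  cos(15 deg) = 0.9659, sin(15 deg) = 0.2588
  joint[1] = (0.0000, 0.0000) + 2.9 * (0.9659, 0.2588) = (0.0000 + 2.8012, 0.0000 + 0.7506) = (2.8012, 0.7506)
link 1: phi[1] = 15 + 125 = 140 deg
  cos(140 deg) = -0.7660, sin(140 deg) = 0.6428
  joint[2] = (2.8012, 0.7506) + 6.2 * (-0.7660, 0.6428) = (2.8012 + -4.7495, 0.7506 + 3.9853) = (-1.9483, 4.7359)
link 2: phi[2] = 15 + 125 + 50 = 190 deg
  cos(190 deg) = -0.9848, sin(190 deg) = -0.1736
  joint[3] = (-1.9483, 4.7359) + 2.6 * (-0.9848, -0.1736) = (-1.9483 + -2.5605, 4.7359 + -0.4515) = (-4.5088, 4.2844)
End effector: (-4.5088, 4.2844)

Answer: -4.5088 4.2844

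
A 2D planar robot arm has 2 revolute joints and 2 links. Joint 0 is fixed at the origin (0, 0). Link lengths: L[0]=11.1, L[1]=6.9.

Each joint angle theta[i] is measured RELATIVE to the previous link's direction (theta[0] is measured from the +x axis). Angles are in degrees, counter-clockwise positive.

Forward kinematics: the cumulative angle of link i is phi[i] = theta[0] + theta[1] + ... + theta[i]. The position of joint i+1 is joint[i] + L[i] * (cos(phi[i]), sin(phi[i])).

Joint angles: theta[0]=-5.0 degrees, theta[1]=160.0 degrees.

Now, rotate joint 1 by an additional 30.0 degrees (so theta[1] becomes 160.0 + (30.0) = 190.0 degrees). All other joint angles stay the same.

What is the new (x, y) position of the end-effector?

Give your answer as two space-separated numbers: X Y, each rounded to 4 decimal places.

joint[0] = (0.0000, 0.0000)  (base)
link 0: phi[0] = -5 = -5 deg
  cos(-5 deg) = 0.9962, sin(-5 deg) = -0.0872
  joint[1] = (0.0000, 0.0000) + 11.1 * (0.9962, -0.0872) = (0.0000 + 11.0578, 0.0000 + -0.9674) = (11.0578, -0.9674)
link 1: phi[1] = -5 + 190 = 185 deg
  cos(185 deg) = -0.9962, sin(185 deg) = -0.0872
  joint[2] = (11.0578, -0.9674) + 6.9 * (-0.9962, -0.0872) = (11.0578 + -6.8737, -0.9674 + -0.6014) = (4.1840, -1.5688)
End effector: (4.1840, -1.5688)

Answer: 4.1840 -1.5688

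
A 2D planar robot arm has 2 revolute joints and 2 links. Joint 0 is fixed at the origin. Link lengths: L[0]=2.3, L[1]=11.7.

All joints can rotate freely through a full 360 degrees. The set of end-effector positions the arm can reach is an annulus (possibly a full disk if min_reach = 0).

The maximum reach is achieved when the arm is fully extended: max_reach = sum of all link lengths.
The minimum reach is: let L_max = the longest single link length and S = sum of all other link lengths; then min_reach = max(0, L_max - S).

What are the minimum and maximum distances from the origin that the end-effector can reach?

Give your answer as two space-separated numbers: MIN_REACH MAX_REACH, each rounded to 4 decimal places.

Link lengths: [2.3, 11.7]
max_reach = 2.3 + 11.7 = 14
L_max = max([2.3, 11.7]) = 11.7
S (sum of others) = 14 - 11.7 = 2.3
min_reach = max(0, 11.7 - 2.3) = max(0, 9.4) = 9.4

Answer: 9.4000 14.0000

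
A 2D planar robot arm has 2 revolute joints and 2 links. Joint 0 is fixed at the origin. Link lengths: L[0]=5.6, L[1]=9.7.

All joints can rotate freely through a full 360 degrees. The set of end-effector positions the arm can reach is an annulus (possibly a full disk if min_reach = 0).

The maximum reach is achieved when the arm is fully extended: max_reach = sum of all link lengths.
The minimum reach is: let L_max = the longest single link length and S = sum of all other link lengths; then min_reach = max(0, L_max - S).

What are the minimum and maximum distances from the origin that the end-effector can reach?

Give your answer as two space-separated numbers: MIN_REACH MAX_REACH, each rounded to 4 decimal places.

Link lengths: [5.6, 9.7]
max_reach = 5.6 + 9.7 = 15.3
L_max = max([5.6, 9.7]) = 9.7
S (sum of others) = 15.3 - 9.7 = 5.6
min_reach = max(0, 9.7 - 5.6) = max(0, 4.1) = 4.1

Answer: 4.1000 15.3000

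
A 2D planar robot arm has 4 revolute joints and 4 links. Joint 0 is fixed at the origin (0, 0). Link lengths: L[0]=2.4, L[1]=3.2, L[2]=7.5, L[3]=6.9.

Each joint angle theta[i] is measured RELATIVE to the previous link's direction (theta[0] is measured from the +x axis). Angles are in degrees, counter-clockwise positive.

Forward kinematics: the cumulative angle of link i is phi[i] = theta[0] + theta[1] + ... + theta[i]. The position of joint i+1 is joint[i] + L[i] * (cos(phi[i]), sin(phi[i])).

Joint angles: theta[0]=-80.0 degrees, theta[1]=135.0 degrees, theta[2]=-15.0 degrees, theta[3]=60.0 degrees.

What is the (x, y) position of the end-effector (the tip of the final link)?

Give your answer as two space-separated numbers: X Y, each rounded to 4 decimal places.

Answer: 6.7994 11.8738

Derivation:
joint[0] = (0.0000, 0.0000)  (base)
link 0: phi[0] = -80 = -80 deg
  cos(-80 deg) = 0.1736, sin(-80 deg) = -0.9848
  joint[1] = (0.0000, 0.0000) + 2.4 * (0.1736, -0.9848) = (0.0000 + 0.4168, 0.0000 + -2.3635) = (0.4168, -2.3635)
link 1: phi[1] = -80 + 135 = 55 deg
  cos(55 deg) = 0.5736, sin(55 deg) = 0.8192
  joint[2] = (0.4168, -2.3635) + 3.2 * (0.5736, 0.8192) = (0.4168 + 1.8354, -2.3635 + 2.6213) = (2.2522, 0.2577)
link 2: phi[2] = -80 + 135 + -15 = 40 deg
  cos(40 deg) = 0.7660, sin(40 deg) = 0.6428
  joint[3] = (2.2522, 0.2577) + 7.5 * (0.7660, 0.6428) = (2.2522 + 5.7453, 0.2577 + 4.8209) = (7.9975, 5.0787)
link 3: phi[3] = -80 + 135 + -15 + 60 = 100 deg
  cos(100 deg) = -0.1736, sin(100 deg) = 0.9848
  joint[4] = (7.9975, 5.0787) + 6.9 * (-0.1736, 0.9848) = (7.9975 + -1.1982, 5.0787 + 6.7952) = (6.7994, 11.8738)
End effector: (6.7994, 11.8738)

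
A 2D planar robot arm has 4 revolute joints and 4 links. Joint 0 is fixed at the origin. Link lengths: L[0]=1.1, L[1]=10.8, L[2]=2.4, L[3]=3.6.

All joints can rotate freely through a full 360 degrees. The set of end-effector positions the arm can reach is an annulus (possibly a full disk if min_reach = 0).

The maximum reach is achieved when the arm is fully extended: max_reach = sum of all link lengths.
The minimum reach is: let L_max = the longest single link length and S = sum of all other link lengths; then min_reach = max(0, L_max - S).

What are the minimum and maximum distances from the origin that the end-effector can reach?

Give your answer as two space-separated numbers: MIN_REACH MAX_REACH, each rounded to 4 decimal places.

Link lengths: [1.1, 10.8, 2.4, 3.6]
max_reach = 1.1 + 10.8 + 2.4 + 3.6 = 17.9
L_max = max([1.1, 10.8, 2.4, 3.6]) = 10.8
S (sum of others) = 17.9 - 10.8 = 7.1
min_reach = max(0, 10.8 - 7.1) = max(0, 3.7) = 3.7

Answer: 3.7000 17.9000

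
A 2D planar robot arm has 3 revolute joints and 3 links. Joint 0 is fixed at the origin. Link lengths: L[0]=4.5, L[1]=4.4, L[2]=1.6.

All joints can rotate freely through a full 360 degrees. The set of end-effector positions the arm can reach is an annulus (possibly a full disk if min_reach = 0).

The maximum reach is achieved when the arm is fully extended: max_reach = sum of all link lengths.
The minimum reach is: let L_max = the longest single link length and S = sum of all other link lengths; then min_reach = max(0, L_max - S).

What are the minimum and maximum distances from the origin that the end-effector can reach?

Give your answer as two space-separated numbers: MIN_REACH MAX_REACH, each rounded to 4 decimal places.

Link lengths: [4.5, 4.4, 1.6]
max_reach = 4.5 + 4.4 + 1.6 = 10.5
L_max = max([4.5, 4.4, 1.6]) = 4.5
S (sum of others) = 10.5 - 4.5 = 6
min_reach = max(0, 4.5 - 6) = max(0, -1.5) = 0

Answer: 0.0000 10.5000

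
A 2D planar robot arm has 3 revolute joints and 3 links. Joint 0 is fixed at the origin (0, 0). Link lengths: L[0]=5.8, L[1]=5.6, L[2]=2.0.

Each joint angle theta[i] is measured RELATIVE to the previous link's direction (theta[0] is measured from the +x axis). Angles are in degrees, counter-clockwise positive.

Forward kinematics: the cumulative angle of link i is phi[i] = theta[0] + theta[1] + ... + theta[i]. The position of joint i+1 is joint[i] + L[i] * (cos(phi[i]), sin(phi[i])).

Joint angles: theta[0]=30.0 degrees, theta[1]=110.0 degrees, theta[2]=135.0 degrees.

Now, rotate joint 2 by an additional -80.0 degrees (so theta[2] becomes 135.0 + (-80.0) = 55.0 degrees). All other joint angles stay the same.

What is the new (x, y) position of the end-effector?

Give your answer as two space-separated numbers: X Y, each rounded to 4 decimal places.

Answer: -1.1988 5.9820

Derivation:
joint[0] = (0.0000, 0.0000)  (base)
link 0: phi[0] = 30 = 30 deg
  cos(30 deg) = 0.8660, sin(30 deg) = 0.5000
  joint[1] = (0.0000, 0.0000) + 5.8 * (0.8660, 0.5000) = (0.0000 + 5.0229, 0.0000 + 2.9000) = (5.0229, 2.9000)
link 1: phi[1] = 30 + 110 = 140 deg
  cos(140 deg) = -0.7660, sin(140 deg) = 0.6428
  joint[2] = (5.0229, 2.9000) + 5.6 * (-0.7660, 0.6428) = (5.0229 + -4.2898, 2.9000 + 3.5996) = (0.7331, 6.4996)
link 2: phi[2] = 30 + 110 + 55 = 195 deg
  cos(195 deg) = -0.9659, sin(195 deg) = -0.2588
  joint[3] = (0.7331, 6.4996) + 2 * (-0.9659, -0.2588) = (0.7331 + -1.9319, 6.4996 + -0.5176) = (-1.1988, 5.9820)
End effector: (-1.1988, 5.9820)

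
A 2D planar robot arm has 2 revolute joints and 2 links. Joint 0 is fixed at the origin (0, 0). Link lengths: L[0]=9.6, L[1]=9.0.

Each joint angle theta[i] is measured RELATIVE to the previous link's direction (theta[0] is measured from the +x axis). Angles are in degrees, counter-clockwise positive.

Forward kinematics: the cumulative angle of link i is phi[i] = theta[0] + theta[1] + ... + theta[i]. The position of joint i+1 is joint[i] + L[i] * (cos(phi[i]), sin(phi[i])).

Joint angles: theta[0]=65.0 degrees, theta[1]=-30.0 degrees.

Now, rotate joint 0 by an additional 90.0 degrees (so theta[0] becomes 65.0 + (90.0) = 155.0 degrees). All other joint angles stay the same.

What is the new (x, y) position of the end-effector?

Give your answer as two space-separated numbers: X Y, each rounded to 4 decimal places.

Answer: -13.8627 11.4295

Derivation:
joint[0] = (0.0000, 0.0000)  (base)
link 0: phi[0] = 155 = 155 deg
  cos(155 deg) = -0.9063, sin(155 deg) = 0.4226
  joint[1] = (0.0000, 0.0000) + 9.6 * (-0.9063, 0.4226) = (0.0000 + -8.7006, 0.0000 + 4.0571) = (-8.7006, 4.0571)
link 1: phi[1] = 155 + -30 = 125 deg
  cos(125 deg) = -0.5736, sin(125 deg) = 0.8192
  joint[2] = (-8.7006, 4.0571) + 9 * (-0.5736, 0.8192) = (-8.7006 + -5.1622, 4.0571 + 7.3724) = (-13.8627, 11.4295)
End effector: (-13.8627, 11.4295)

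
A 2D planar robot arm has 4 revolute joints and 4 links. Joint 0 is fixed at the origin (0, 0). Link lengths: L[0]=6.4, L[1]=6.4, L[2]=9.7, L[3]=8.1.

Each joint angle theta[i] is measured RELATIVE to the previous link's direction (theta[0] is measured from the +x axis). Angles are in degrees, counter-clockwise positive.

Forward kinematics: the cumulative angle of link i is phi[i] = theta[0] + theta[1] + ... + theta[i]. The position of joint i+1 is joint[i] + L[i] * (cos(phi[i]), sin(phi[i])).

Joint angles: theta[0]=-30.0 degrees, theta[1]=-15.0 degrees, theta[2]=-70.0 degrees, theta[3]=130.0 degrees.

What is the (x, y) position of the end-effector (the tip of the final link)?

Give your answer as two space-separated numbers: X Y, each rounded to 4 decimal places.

joint[0] = (0.0000, 0.0000)  (base)
link 0: phi[0] = -30 = -30 deg
  cos(-30 deg) = 0.8660, sin(-30 deg) = -0.5000
  joint[1] = (0.0000, 0.0000) + 6.4 * (0.8660, -0.5000) = (0.0000 + 5.5426, 0.0000 + -3.2000) = (5.5426, -3.2000)
link 1: phi[1] = -30 + -15 = -45 deg
  cos(-45 deg) = 0.7071, sin(-45 deg) = -0.7071
  joint[2] = (5.5426, -3.2000) + 6.4 * (0.7071, -0.7071) = (5.5426 + 4.5255, -3.2000 + -4.5255) = (10.0680, -7.7255)
link 2: phi[2] = -30 + -15 + -70 = -115 deg
  cos(-115 deg) = -0.4226, sin(-115 deg) = -0.9063
  joint[3] = (10.0680, -7.7255) + 9.7 * (-0.4226, -0.9063) = (10.0680 + -4.0994, -7.7255 + -8.7912) = (5.9686, -16.5167)
link 3: phi[3] = -30 + -15 + -70 + 130 = 15 deg
  cos(15 deg) = 0.9659, sin(15 deg) = 0.2588
  joint[4] = (5.9686, -16.5167) + 8.1 * (0.9659, 0.2588) = (5.9686 + 7.8240, -16.5167 + 2.0964) = (13.7926, -14.4202)
End effector: (13.7926, -14.4202)

Answer: 13.7926 -14.4202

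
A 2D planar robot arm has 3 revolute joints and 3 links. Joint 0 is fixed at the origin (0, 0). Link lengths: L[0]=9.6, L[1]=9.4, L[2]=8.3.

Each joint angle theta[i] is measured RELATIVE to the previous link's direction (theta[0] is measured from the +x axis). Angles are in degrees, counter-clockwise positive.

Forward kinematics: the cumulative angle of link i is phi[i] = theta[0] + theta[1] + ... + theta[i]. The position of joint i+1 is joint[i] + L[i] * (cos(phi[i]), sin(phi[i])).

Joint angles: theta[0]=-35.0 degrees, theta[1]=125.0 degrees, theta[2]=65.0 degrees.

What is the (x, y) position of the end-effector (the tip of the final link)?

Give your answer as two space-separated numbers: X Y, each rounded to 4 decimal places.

Answer: 0.3415 7.4014

Derivation:
joint[0] = (0.0000, 0.0000)  (base)
link 0: phi[0] = -35 = -35 deg
  cos(-35 deg) = 0.8192, sin(-35 deg) = -0.5736
  joint[1] = (0.0000, 0.0000) + 9.6 * (0.8192, -0.5736) = (0.0000 + 7.8639, 0.0000 + -5.5063) = (7.8639, -5.5063)
link 1: phi[1] = -35 + 125 = 90 deg
  cos(90 deg) = 0.0000, sin(90 deg) = 1.0000
  joint[2] = (7.8639, -5.5063) + 9.4 * (0.0000, 1.0000) = (7.8639 + 0.0000, -5.5063 + 9.4000) = (7.8639, 3.8937)
link 2: phi[2] = -35 + 125 + 65 = 155 deg
  cos(155 deg) = -0.9063, sin(155 deg) = 0.4226
  joint[3] = (7.8639, 3.8937) + 8.3 * (-0.9063, 0.4226) = (7.8639 + -7.5224, 3.8937 + 3.5077) = (0.3415, 7.4014)
End effector: (0.3415, 7.4014)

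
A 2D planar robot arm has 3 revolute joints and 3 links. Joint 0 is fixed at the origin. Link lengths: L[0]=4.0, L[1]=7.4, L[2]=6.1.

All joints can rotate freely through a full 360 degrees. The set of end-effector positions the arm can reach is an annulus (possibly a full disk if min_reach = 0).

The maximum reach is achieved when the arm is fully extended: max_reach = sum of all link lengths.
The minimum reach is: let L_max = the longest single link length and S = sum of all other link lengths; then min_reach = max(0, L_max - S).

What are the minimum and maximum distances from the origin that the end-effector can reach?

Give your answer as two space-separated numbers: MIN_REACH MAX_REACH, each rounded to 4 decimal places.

Answer: 0.0000 17.5000

Derivation:
Link lengths: [4.0, 7.4, 6.1]
max_reach = 4 + 7.4 + 6.1 = 17.5
L_max = max([4.0, 7.4, 6.1]) = 7.4
S (sum of others) = 17.5 - 7.4 = 10.1
min_reach = max(0, 7.4 - 10.1) = max(0, -2.7) = 0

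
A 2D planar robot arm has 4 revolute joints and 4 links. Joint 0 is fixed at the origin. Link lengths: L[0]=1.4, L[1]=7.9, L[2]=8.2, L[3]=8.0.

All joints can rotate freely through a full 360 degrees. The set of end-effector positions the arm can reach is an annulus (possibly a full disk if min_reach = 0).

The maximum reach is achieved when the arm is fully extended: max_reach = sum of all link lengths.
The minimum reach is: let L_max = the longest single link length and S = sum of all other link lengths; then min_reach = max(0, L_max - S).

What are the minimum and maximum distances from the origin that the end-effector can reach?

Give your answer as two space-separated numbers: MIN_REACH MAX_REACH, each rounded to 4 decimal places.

Answer: 0.0000 25.5000

Derivation:
Link lengths: [1.4, 7.9, 8.2, 8.0]
max_reach = 1.4 + 7.9 + 8.2 + 8 = 25.5
L_max = max([1.4, 7.9, 8.2, 8.0]) = 8.2
S (sum of others) = 25.5 - 8.2 = 17.3
min_reach = max(0, 8.2 - 17.3) = max(0, -9.1) = 0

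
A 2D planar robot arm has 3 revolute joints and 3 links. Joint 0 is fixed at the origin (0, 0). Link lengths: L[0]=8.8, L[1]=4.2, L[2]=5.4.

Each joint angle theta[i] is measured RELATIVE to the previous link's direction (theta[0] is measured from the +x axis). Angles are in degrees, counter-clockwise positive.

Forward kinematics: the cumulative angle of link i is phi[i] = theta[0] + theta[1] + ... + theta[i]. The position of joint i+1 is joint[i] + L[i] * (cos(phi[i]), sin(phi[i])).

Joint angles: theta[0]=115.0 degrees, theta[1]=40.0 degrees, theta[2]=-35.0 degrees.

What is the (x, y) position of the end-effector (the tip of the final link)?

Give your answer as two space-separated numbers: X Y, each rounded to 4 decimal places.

joint[0] = (0.0000, 0.0000)  (base)
link 0: phi[0] = 115 = 115 deg
  cos(115 deg) = -0.4226, sin(115 deg) = 0.9063
  joint[1] = (0.0000, 0.0000) + 8.8 * (-0.4226, 0.9063) = (0.0000 + -3.7190, 0.0000 + 7.9755) = (-3.7190, 7.9755)
link 1: phi[1] = 115 + 40 = 155 deg
  cos(155 deg) = -0.9063, sin(155 deg) = 0.4226
  joint[2] = (-3.7190, 7.9755) + 4.2 * (-0.9063, 0.4226) = (-3.7190 + -3.8065, 7.9755 + 1.7750) = (-7.5255, 9.7505)
link 2: phi[2] = 115 + 40 + -35 = 120 deg
  cos(120 deg) = -0.5000, sin(120 deg) = 0.8660
  joint[3] = (-7.5255, 9.7505) + 5.4 * (-0.5000, 0.8660) = (-7.5255 + -2.7000, 9.7505 + 4.6765) = (-10.2255, 14.4270)
End effector: (-10.2255, 14.4270)

Answer: -10.2255 14.4270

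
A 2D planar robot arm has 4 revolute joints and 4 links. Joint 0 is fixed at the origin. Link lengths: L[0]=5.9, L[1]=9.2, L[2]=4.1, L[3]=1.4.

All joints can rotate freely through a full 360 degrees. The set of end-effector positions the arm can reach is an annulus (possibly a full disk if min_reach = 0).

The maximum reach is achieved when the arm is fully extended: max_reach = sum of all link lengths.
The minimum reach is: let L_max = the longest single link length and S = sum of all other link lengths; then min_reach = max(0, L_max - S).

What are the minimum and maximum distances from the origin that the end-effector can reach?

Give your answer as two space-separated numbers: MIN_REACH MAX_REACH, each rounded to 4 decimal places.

Answer: 0.0000 20.6000

Derivation:
Link lengths: [5.9, 9.2, 4.1, 1.4]
max_reach = 5.9 + 9.2 + 4.1 + 1.4 = 20.6
L_max = max([5.9, 9.2, 4.1, 1.4]) = 9.2
S (sum of others) = 20.6 - 9.2 = 11.4
min_reach = max(0, 9.2 - 11.4) = max(0, -2.2) = 0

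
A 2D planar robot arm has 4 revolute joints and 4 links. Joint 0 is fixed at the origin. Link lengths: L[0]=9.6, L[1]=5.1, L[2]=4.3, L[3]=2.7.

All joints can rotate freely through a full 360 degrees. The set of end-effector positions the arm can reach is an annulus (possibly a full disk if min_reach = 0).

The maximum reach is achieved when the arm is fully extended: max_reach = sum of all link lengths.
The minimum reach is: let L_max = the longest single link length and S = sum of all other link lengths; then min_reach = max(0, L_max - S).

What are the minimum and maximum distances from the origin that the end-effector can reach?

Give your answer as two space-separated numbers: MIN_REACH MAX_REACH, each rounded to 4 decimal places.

Answer: 0.0000 21.7000

Derivation:
Link lengths: [9.6, 5.1, 4.3, 2.7]
max_reach = 9.6 + 5.1 + 4.3 + 2.7 = 21.7
L_max = max([9.6, 5.1, 4.3, 2.7]) = 9.6
S (sum of others) = 21.7 - 9.6 = 12.1
min_reach = max(0, 9.6 - 12.1) = max(0, -2.5) = 0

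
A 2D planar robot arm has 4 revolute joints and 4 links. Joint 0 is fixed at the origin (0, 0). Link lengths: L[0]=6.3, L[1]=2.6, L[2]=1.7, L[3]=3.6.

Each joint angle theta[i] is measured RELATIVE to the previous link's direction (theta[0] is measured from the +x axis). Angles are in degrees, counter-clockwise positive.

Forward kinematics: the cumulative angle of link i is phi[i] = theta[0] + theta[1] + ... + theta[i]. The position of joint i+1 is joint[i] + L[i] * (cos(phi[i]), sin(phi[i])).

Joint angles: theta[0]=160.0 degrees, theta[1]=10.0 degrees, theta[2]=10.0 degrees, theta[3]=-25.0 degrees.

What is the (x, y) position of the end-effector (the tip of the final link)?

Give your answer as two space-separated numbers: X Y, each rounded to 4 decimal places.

Answer: -13.4433 4.1276

Derivation:
joint[0] = (0.0000, 0.0000)  (base)
link 0: phi[0] = 160 = 160 deg
  cos(160 deg) = -0.9397, sin(160 deg) = 0.3420
  joint[1] = (0.0000, 0.0000) + 6.3 * (-0.9397, 0.3420) = (0.0000 + -5.9201, 0.0000 + 2.1547) = (-5.9201, 2.1547)
link 1: phi[1] = 160 + 10 = 170 deg
  cos(170 deg) = -0.9848, sin(170 deg) = 0.1736
  joint[2] = (-5.9201, 2.1547) + 2.6 * (-0.9848, 0.1736) = (-5.9201 + -2.5605, 2.1547 + 0.4515) = (-8.4806, 2.6062)
link 2: phi[2] = 160 + 10 + 10 = 180 deg
  cos(180 deg) = -1.0000, sin(180 deg) = 0.0000
  joint[3] = (-8.4806, 2.6062) + 1.7 * (-1.0000, 0.0000) = (-8.4806 + -1.7000, 2.6062 + 0.0000) = (-10.1806, 2.6062)
link 3: phi[3] = 160 + 10 + 10 + -25 = 155 deg
  cos(155 deg) = -0.9063, sin(155 deg) = 0.4226
  joint[4] = (-10.1806, 2.6062) + 3.6 * (-0.9063, 0.4226) = (-10.1806 + -3.2627, 2.6062 + 1.5214) = (-13.4433, 4.1276)
End effector: (-13.4433, 4.1276)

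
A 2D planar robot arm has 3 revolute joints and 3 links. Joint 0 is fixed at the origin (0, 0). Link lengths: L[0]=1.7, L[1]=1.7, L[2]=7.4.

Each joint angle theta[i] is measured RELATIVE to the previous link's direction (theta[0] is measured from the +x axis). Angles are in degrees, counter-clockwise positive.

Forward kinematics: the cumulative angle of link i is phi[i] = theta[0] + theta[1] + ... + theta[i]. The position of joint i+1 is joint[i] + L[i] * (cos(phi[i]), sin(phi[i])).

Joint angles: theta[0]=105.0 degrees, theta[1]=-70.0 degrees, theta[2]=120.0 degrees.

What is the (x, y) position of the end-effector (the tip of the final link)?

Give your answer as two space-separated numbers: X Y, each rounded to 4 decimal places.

joint[0] = (0.0000, 0.0000)  (base)
link 0: phi[0] = 105 = 105 deg
  cos(105 deg) = -0.2588, sin(105 deg) = 0.9659
  joint[1] = (0.0000, 0.0000) + 1.7 * (-0.2588, 0.9659) = (0.0000 + -0.4400, 0.0000 + 1.6421) = (-0.4400, 1.6421)
link 1: phi[1] = 105 + -70 = 35 deg
  cos(35 deg) = 0.8192, sin(35 deg) = 0.5736
  joint[2] = (-0.4400, 1.6421) + 1.7 * (0.8192, 0.5736) = (-0.4400 + 1.3926, 1.6421 + 0.9751) = (0.9526, 2.6172)
link 2: phi[2] = 105 + -70 + 120 = 155 deg
  cos(155 deg) = -0.9063, sin(155 deg) = 0.4226
  joint[3] = (0.9526, 2.6172) + 7.4 * (-0.9063, 0.4226) = (0.9526 + -6.7067, 2.6172 + 3.1274) = (-5.7541, 5.7445)
End effector: (-5.7541, 5.7445)

Answer: -5.7541 5.7445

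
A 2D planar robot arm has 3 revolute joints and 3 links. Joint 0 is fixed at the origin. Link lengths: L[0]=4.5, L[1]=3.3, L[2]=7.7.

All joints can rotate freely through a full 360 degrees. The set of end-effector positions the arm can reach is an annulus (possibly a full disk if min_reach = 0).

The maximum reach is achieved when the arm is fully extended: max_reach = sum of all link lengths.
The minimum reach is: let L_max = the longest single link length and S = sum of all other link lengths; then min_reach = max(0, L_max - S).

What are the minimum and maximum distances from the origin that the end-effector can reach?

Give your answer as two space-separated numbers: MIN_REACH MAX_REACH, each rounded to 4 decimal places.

Link lengths: [4.5, 3.3, 7.7]
max_reach = 4.5 + 3.3 + 7.7 = 15.5
L_max = max([4.5, 3.3, 7.7]) = 7.7
S (sum of others) = 15.5 - 7.7 = 7.8
min_reach = max(0, 7.7 - 7.8) = max(0, -0.1) = 0

Answer: 0.0000 15.5000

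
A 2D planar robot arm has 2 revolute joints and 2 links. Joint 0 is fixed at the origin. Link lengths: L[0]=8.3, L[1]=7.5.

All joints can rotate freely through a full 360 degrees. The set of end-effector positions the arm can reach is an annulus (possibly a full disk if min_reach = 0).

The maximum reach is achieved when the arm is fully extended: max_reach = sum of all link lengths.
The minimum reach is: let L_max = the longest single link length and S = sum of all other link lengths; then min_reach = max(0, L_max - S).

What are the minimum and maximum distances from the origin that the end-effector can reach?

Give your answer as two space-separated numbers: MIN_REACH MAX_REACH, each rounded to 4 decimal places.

Link lengths: [8.3, 7.5]
max_reach = 8.3 + 7.5 = 15.8
L_max = max([8.3, 7.5]) = 8.3
S (sum of others) = 15.8 - 8.3 = 7.5
min_reach = max(0, 8.3 - 7.5) = max(0, 0.8) = 0.8

Answer: 0.8000 15.8000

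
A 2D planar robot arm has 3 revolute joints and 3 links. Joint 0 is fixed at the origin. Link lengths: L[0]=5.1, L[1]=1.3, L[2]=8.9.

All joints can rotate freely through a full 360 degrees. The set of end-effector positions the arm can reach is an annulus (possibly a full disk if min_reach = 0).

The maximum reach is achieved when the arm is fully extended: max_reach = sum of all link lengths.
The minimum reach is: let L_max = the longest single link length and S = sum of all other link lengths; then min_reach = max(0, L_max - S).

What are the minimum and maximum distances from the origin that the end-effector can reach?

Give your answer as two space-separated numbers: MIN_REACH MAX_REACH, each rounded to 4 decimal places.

Answer: 2.5000 15.3000

Derivation:
Link lengths: [5.1, 1.3, 8.9]
max_reach = 5.1 + 1.3 + 8.9 = 15.3
L_max = max([5.1, 1.3, 8.9]) = 8.9
S (sum of others) = 15.3 - 8.9 = 6.4
min_reach = max(0, 8.9 - 6.4) = max(0, 2.5) = 2.5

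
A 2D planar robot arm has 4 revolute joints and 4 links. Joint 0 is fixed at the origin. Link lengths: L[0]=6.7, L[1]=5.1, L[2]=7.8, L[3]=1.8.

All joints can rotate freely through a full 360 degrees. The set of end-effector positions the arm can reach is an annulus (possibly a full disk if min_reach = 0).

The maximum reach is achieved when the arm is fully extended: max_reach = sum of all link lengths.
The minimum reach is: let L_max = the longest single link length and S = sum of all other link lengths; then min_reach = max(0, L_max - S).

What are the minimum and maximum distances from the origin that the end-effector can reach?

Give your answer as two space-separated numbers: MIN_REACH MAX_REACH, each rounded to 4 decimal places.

Link lengths: [6.7, 5.1, 7.8, 1.8]
max_reach = 6.7 + 5.1 + 7.8 + 1.8 = 21.4
L_max = max([6.7, 5.1, 7.8, 1.8]) = 7.8
S (sum of others) = 21.4 - 7.8 = 13.6
min_reach = max(0, 7.8 - 13.6) = max(0, -5.8) = 0

Answer: 0.0000 21.4000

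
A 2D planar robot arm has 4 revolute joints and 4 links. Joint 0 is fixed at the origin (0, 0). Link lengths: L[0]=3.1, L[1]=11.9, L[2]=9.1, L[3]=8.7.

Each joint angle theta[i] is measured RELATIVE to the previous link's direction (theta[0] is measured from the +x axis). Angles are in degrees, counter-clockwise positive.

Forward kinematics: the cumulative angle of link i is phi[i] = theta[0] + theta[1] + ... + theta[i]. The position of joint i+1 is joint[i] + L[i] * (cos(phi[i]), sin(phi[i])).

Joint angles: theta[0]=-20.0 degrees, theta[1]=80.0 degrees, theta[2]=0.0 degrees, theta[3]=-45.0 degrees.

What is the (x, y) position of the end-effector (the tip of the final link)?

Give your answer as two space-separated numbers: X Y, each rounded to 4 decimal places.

Answer: 21.8166 19.3780

Derivation:
joint[0] = (0.0000, 0.0000)  (base)
link 0: phi[0] = -20 = -20 deg
  cos(-20 deg) = 0.9397, sin(-20 deg) = -0.3420
  joint[1] = (0.0000, 0.0000) + 3.1 * (0.9397, -0.3420) = (0.0000 + 2.9130, 0.0000 + -1.0603) = (2.9130, -1.0603)
link 1: phi[1] = -20 + 80 = 60 deg
  cos(60 deg) = 0.5000, sin(60 deg) = 0.8660
  joint[2] = (2.9130, -1.0603) + 11.9 * (0.5000, 0.8660) = (2.9130 + 5.9500, -1.0603 + 10.3057) = (8.8630, 9.2454)
link 2: phi[2] = -20 + 80 + 0 = 60 deg
  cos(60 deg) = 0.5000, sin(60 deg) = 0.8660
  joint[3] = (8.8630, 9.2454) + 9.1 * (0.5000, 0.8660) = (8.8630 + 4.5500, 9.2454 + 7.8808) = (13.4130, 17.1263)
link 3: phi[3] = -20 + 80 + 0 + -45 = 15 deg
  cos(15 deg) = 0.9659, sin(15 deg) = 0.2588
  joint[4] = (13.4130, 17.1263) + 8.7 * (0.9659, 0.2588) = (13.4130 + 8.4036, 17.1263 + 2.2517) = (21.8166, 19.3780)
End effector: (21.8166, 19.3780)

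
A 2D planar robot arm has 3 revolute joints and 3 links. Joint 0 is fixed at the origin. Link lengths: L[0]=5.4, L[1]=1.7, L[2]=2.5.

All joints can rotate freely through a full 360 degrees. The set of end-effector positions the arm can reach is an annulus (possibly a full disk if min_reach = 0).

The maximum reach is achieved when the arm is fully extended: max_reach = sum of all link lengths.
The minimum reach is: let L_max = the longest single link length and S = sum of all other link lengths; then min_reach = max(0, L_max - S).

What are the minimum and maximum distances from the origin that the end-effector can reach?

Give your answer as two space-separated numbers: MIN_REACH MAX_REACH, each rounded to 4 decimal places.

Link lengths: [5.4, 1.7, 2.5]
max_reach = 5.4 + 1.7 + 2.5 = 9.6
L_max = max([5.4, 1.7, 2.5]) = 5.4
S (sum of others) = 9.6 - 5.4 = 4.2
min_reach = max(0, 5.4 - 4.2) = max(0, 1.2) = 1.2

Answer: 1.2000 9.6000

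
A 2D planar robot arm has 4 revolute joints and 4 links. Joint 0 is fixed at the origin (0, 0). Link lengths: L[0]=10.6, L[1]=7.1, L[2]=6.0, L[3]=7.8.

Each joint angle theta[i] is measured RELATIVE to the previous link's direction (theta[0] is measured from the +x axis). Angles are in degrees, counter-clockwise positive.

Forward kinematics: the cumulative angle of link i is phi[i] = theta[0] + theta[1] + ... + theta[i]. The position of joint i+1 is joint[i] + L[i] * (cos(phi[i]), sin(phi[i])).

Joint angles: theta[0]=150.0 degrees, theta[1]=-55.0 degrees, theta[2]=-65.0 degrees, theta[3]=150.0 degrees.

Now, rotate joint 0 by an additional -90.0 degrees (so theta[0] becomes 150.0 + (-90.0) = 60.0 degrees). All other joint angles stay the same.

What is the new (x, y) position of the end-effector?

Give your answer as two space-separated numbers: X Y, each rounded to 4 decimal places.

joint[0] = (0.0000, 0.0000)  (base)
link 0: phi[0] = 60 = 60 deg
  cos(60 deg) = 0.5000, sin(60 deg) = 0.8660
  joint[1] = (0.0000, 0.0000) + 10.6 * (0.5000, 0.8660) = (0.0000 + 5.3000, 0.0000 + 9.1799) = (5.3000, 9.1799)
link 1: phi[1] = 60 + -55 = 5 deg
  cos(5 deg) = 0.9962, sin(5 deg) = 0.0872
  joint[2] = (5.3000, 9.1799) + 7.1 * (0.9962, 0.0872) = (5.3000 + 7.0730, 9.1799 + 0.6188) = (12.3730, 9.7987)
link 2: phi[2] = 60 + -55 + -65 = -60 deg
  cos(-60 deg) = 0.5000, sin(-60 deg) = -0.8660
  joint[3] = (12.3730, 9.7987) + 6 * (0.5000, -0.8660) = (12.3730 + 3.0000, 9.7987 + -5.1962) = (15.3730, 4.6025)
link 3: phi[3] = 60 + -55 + -65 + 150 = 90 deg
  cos(90 deg) = 0.0000, sin(90 deg) = 1.0000
  joint[4] = (15.3730, 4.6025) + 7.8 * (0.0000, 1.0000) = (15.3730 + 0.0000, 4.6025 + 7.8000) = (15.3730, 12.4025)
End effector: (15.3730, 12.4025)

Answer: 15.3730 12.4025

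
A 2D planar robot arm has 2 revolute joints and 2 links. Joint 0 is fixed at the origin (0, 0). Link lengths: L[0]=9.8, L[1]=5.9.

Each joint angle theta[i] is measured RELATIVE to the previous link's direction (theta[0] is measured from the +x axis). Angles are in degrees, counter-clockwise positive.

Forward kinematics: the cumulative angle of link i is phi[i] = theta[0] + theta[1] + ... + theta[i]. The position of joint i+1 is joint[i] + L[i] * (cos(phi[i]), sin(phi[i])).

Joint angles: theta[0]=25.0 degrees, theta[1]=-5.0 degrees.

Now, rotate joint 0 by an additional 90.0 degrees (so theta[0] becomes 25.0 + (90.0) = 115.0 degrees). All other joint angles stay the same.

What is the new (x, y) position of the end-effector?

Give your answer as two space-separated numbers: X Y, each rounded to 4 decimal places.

Answer: -6.1596 14.4260

Derivation:
joint[0] = (0.0000, 0.0000)  (base)
link 0: phi[0] = 115 = 115 deg
  cos(115 deg) = -0.4226, sin(115 deg) = 0.9063
  joint[1] = (0.0000, 0.0000) + 9.8 * (-0.4226, 0.9063) = (0.0000 + -4.1417, 0.0000 + 8.8818) = (-4.1417, 8.8818)
link 1: phi[1] = 115 + -5 = 110 deg
  cos(110 deg) = -0.3420, sin(110 deg) = 0.9397
  joint[2] = (-4.1417, 8.8818) + 5.9 * (-0.3420, 0.9397) = (-4.1417 + -2.0179, 8.8818 + 5.5442) = (-6.1596, 14.4260)
End effector: (-6.1596, 14.4260)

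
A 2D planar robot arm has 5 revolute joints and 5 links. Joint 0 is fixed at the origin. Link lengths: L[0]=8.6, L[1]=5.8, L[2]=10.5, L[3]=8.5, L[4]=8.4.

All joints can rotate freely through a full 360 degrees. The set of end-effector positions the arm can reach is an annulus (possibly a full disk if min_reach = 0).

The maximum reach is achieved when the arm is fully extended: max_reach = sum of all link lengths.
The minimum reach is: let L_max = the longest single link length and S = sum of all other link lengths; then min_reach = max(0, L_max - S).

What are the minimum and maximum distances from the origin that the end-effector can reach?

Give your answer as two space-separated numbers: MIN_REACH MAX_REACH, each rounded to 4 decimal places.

Answer: 0.0000 41.8000

Derivation:
Link lengths: [8.6, 5.8, 10.5, 8.5, 8.4]
max_reach = 8.6 + 5.8 + 10.5 + 8.5 + 8.4 = 41.8
L_max = max([8.6, 5.8, 10.5, 8.5, 8.4]) = 10.5
S (sum of others) = 41.8 - 10.5 = 31.3
min_reach = max(0, 10.5 - 31.3) = max(0, -20.8) = 0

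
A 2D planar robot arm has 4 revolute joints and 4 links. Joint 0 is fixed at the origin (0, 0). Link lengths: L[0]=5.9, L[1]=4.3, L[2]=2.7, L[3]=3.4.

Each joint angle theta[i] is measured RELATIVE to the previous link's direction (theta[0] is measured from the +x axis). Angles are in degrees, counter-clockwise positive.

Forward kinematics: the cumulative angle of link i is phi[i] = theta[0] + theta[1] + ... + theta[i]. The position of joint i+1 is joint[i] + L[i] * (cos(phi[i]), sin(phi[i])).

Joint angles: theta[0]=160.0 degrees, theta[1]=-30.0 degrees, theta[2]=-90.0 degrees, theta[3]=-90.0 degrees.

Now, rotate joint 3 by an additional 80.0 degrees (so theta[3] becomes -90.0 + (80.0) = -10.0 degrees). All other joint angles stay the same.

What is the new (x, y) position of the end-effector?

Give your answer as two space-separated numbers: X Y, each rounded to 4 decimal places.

joint[0] = (0.0000, 0.0000)  (base)
link 0: phi[0] = 160 = 160 deg
  cos(160 deg) = -0.9397, sin(160 deg) = 0.3420
  joint[1] = (0.0000, 0.0000) + 5.9 * (-0.9397, 0.3420) = (0.0000 + -5.5442, 0.0000 + 2.0179) = (-5.5442, 2.0179)
link 1: phi[1] = 160 + -30 = 130 deg
  cos(130 deg) = -0.6428, sin(130 deg) = 0.7660
  joint[2] = (-5.5442, 2.0179) + 4.3 * (-0.6428, 0.7660) = (-5.5442 + -2.7640, 2.0179 + 3.2940) = (-8.3082, 5.3119)
link 2: phi[2] = 160 + -30 + -90 = 40 deg
  cos(40 deg) = 0.7660, sin(40 deg) = 0.6428
  joint[3] = (-8.3082, 5.3119) + 2.7 * (0.7660, 0.6428) = (-8.3082 + 2.0683, 5.3119 + 1.7355) = (-6.2399, 7.0474)
link 3: phi[3] = 160 + -30 + -90 + -10 = 30 deg
  cos(30 deg) = 0.8660, sin(30 deg) = 0.5000
  joint[4] = (-6.2399, 7.0474) + 3.4 * (0.8660, 0.5000) = (-6.2399 + 2.9445, 7.0474 + 1.7000) = (-3.2954, 8.7474)
End effector: (-3.2954, 8.7474)

Answer: -3.2954 8.7474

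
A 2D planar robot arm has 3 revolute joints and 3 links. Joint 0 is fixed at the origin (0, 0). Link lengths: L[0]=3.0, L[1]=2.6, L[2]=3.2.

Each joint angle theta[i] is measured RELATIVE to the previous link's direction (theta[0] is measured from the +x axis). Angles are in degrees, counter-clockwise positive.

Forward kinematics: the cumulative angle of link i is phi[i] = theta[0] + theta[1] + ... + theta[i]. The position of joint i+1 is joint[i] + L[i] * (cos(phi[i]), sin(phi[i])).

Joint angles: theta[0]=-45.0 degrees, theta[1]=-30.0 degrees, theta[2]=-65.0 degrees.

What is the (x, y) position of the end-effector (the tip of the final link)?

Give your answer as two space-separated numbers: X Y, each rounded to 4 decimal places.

Answer: 0.3429 -6.6896

Derivation:
joint[0] = (0.0000, 0.0000)  (base)
link 0: phi[0] = -45 = -45 deg
  cos(-45 deg) = 0.7071, sin(-45 deg) = -0.7071
  joint[1] = (0.0000, 0.0000) + 3 * (0.7071, -0.7071) = (0.0000 + 2.1213, 0.0000 + -2.1213) = (2.1213, -2.1213)
link 1: phi[1] = -45 + -30 = -75 deg
  cos(-75 deg) = 0.2588, sin(-75 deg) = -0.9659
  joint[2] = (2.1213, -2.1213) + 2.6 * (0.2588, -0.9659) = (2.1213 + 0.6729, -2.1213 + -2.5114) = (2.7942, -4.6327)
link 2: phi[2] = -45 + -30 + -65 = -140 deg
  cos(-140 deg) = -0.7660, sin(-140 deg) = -0.6428
  joint[3] = (2.7942, -4.6327) + 3.2 * (-0.7660, -0.6428) = (2.7942 + -2.4513, -4.6327 + -2.0569) = (0.3429, -6.6896)
End effector: (0.3429, -6.6896)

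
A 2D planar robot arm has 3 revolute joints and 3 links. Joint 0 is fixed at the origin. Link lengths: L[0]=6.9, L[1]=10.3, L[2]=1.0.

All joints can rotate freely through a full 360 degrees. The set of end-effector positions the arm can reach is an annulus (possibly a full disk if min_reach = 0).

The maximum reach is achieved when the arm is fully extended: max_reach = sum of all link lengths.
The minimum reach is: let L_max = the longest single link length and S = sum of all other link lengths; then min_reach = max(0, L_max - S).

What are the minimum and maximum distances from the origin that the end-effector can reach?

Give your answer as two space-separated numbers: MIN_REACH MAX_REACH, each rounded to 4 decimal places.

Link lengths: [6.9, 10.3, 1.0]
max_reach = 6.9 + 10.3 + 1 = 18.2
L_max = max([6.9, 10.3, 1.0]) = 10.3
S (sum of others) = 18.2 - 10.3 = 7.9
min_reach = max(0, 10.3 - 7.9) = max(0, 2.4) = 2.4

Answer: 2.4000 18.2000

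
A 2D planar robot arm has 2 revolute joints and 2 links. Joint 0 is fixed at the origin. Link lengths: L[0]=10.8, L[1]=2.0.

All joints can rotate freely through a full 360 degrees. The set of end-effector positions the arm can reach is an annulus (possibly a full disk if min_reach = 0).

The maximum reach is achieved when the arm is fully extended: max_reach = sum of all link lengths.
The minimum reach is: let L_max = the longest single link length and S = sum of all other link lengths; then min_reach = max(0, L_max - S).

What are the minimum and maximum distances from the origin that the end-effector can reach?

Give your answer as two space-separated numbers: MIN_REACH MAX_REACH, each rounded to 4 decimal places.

Answer: 8.8000 12.8000

Derivation:
Link lengths: [10.8, 2.0]
max_reach = 10.8 + 2 = 12.8
L_max = max([10.8, 2.0]) = 10.8
S (sum of others) = 12.8 - 10.8 = 2
min_reach = max(0, 10.8 - 2) = max(0, 8.8) = 8.8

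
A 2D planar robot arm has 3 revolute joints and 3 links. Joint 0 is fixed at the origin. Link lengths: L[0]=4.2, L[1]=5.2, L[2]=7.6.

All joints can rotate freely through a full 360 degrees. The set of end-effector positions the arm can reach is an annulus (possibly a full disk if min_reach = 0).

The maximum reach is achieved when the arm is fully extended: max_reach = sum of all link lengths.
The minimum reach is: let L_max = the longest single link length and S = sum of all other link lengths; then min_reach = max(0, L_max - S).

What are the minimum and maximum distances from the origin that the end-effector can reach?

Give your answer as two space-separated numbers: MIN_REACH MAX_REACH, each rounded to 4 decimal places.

Answer: 0.0000 17.0000

Derivation:
Link lengths: [4.2, 5.2, 7.6]
max_reach = 4.2 + 5.2 + 7.6 = 17
L_max = max([4.2, 5.2, 7.6]) = 7.6
S (sum of others) = 17 - 7.6 = 9.4
min_reach = max(0, 7.6 - 9.4) = max(0, -1.8) = 0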